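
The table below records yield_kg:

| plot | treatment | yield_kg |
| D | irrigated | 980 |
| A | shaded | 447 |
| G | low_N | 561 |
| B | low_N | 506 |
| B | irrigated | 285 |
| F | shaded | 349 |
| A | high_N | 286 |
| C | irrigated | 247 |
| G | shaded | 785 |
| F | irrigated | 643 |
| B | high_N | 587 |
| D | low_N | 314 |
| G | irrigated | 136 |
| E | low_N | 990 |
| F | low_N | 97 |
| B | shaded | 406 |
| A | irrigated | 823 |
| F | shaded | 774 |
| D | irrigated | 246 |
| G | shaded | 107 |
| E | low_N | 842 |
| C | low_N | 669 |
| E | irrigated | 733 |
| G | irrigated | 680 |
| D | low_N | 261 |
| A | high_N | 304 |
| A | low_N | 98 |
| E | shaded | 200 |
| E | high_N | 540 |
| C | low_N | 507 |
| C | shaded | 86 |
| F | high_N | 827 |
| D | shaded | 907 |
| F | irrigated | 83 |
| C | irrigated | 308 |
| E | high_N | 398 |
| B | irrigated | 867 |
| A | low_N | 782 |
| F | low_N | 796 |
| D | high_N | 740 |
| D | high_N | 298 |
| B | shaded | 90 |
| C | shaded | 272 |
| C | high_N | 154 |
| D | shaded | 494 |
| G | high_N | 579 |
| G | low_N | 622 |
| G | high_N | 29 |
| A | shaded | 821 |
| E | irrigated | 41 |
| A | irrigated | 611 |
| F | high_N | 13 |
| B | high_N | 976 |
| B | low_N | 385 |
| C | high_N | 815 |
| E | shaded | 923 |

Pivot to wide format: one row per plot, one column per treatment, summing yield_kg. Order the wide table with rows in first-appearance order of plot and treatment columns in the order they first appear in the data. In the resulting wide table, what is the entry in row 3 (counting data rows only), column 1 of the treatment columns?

With rows in first-appearance order of plot, row 3 is plot=G. treatment columns in first-appearance order: irrigated, shaded, low_N, high_N; column 1 is irrigated.
Long rows with plot=G, treatment=irrigated: 136 + 680 = 816.

816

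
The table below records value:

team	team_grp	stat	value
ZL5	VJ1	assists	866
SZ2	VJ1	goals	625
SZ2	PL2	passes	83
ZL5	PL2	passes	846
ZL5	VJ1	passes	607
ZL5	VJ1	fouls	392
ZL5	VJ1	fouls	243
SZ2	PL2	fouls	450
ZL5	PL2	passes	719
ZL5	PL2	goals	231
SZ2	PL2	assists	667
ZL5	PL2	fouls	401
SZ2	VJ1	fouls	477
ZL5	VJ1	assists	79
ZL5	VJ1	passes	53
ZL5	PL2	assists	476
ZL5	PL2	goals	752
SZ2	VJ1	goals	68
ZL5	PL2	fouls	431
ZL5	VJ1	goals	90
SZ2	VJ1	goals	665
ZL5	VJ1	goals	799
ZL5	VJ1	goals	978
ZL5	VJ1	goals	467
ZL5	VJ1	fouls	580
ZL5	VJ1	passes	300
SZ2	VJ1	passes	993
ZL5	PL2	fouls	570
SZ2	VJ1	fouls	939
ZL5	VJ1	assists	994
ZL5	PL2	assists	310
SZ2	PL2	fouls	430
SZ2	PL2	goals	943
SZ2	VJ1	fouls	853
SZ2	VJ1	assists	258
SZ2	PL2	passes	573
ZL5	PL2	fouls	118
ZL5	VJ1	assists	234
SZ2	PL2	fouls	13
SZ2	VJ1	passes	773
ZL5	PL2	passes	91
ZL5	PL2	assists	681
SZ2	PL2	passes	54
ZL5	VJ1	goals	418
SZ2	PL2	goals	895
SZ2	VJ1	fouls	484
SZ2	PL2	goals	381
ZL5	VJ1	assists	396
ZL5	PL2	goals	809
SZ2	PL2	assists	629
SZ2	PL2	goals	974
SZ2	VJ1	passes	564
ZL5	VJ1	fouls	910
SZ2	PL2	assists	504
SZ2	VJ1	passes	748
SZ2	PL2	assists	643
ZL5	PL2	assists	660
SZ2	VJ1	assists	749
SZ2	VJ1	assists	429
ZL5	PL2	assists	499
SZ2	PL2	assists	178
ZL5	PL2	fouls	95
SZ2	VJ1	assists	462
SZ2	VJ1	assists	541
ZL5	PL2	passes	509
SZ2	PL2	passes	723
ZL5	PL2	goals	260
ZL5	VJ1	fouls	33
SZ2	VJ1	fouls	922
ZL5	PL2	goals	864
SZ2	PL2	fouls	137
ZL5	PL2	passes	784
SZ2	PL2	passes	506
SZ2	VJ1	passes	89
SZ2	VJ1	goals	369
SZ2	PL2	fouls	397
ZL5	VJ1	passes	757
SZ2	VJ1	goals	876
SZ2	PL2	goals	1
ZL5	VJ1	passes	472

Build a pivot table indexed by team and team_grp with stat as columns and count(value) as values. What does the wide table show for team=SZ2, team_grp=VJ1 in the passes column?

Rows with team=SZ2, team_grp=VJ1 and stat=passes: value values are 993, 773, 564, 748, 89.
5 rows match — count = 5.

5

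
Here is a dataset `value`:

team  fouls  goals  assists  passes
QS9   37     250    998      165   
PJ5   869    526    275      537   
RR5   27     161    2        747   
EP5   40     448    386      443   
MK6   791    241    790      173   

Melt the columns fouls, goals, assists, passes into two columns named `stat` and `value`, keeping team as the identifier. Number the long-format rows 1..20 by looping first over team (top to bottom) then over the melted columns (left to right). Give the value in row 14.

20 rows total (5 × 4). Row 14: index ⌊(14-1)/4⌋ = 3 into team → EP5; (14-1) mod 4 = 1 into the melted columns → goals.
So row 14 is (EP5, goals, 448); value = 448.

448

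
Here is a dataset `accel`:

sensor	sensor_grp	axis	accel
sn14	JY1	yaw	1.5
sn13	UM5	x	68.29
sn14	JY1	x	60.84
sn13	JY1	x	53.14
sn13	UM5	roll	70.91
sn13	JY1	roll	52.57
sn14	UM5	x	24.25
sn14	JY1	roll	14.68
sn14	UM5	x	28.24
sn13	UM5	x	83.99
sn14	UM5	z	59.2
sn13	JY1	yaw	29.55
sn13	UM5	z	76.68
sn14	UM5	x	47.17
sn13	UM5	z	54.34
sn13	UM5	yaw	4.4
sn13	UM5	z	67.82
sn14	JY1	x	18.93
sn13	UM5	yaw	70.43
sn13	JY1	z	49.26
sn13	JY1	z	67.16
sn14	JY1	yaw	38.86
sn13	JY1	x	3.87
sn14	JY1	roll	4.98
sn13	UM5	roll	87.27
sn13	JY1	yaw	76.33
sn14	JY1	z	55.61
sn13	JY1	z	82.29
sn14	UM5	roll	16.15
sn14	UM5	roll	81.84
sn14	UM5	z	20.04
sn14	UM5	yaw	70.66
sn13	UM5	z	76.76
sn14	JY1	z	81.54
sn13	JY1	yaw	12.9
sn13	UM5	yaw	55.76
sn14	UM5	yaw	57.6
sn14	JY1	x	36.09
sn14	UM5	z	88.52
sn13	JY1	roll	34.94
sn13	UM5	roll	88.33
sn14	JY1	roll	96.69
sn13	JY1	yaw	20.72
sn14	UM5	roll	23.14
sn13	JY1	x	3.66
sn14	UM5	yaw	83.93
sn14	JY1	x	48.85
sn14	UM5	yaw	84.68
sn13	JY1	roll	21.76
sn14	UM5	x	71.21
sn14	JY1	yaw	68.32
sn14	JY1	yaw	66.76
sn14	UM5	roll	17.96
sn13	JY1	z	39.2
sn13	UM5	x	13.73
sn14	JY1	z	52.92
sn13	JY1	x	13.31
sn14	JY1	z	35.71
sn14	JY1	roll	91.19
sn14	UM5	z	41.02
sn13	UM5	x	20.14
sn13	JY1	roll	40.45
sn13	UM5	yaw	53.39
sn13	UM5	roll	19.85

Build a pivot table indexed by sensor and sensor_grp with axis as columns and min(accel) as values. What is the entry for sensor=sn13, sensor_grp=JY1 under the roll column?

21.76

Rows with sensor=sn13, sensor_grp=JY1 and axis=roll: accel values are 52.57, 34.94, 21.76, 40.45.
min(52.57, 34.94, 21.76, 40.45) = 21.76.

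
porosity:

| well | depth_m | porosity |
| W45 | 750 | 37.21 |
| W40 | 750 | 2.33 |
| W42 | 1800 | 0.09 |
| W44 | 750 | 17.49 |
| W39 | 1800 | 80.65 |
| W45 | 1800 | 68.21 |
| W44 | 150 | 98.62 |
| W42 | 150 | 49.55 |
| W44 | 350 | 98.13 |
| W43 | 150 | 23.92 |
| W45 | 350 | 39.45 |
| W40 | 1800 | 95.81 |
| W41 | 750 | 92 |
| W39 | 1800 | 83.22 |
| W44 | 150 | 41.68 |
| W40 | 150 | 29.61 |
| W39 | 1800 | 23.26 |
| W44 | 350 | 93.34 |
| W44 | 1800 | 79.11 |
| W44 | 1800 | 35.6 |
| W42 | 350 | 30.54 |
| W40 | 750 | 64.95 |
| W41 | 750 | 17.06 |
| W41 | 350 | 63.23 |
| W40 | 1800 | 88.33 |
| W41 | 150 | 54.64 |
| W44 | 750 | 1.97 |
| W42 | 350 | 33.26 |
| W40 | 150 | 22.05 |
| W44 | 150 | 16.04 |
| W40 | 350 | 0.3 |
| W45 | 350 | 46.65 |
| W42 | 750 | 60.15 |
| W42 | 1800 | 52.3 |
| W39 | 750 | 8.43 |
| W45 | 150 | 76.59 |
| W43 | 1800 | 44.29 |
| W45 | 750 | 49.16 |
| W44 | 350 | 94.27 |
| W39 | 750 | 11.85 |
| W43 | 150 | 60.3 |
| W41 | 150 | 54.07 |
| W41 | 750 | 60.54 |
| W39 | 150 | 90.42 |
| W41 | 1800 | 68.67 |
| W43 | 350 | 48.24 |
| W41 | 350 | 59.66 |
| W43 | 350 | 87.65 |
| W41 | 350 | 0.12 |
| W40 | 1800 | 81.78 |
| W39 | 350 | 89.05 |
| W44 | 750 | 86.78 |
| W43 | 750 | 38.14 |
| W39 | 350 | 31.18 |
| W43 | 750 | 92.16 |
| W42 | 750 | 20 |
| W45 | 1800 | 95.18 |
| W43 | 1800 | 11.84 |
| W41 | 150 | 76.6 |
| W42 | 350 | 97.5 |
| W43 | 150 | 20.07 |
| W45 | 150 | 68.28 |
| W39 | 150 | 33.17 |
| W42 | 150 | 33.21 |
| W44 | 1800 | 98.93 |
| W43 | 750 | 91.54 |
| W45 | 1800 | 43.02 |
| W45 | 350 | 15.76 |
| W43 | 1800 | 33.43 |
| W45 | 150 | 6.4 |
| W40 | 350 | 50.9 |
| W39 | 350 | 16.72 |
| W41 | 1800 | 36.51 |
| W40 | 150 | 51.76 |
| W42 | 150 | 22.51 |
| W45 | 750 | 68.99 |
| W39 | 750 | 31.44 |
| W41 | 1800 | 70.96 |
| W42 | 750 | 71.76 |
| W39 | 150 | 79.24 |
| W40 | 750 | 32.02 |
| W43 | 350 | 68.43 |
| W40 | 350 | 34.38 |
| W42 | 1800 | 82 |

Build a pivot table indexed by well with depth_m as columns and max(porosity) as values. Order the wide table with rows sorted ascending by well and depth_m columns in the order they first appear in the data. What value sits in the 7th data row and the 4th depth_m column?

With rows sorted ascending by well, row 7 is well=W45. depth_m columns in first-appearance order: 750, 1800, 150, 350; column 4 is 350.
Long rows with well=W45, depth_m=350: max(39.45, 46.65, 15.76) = 46.65.

46.65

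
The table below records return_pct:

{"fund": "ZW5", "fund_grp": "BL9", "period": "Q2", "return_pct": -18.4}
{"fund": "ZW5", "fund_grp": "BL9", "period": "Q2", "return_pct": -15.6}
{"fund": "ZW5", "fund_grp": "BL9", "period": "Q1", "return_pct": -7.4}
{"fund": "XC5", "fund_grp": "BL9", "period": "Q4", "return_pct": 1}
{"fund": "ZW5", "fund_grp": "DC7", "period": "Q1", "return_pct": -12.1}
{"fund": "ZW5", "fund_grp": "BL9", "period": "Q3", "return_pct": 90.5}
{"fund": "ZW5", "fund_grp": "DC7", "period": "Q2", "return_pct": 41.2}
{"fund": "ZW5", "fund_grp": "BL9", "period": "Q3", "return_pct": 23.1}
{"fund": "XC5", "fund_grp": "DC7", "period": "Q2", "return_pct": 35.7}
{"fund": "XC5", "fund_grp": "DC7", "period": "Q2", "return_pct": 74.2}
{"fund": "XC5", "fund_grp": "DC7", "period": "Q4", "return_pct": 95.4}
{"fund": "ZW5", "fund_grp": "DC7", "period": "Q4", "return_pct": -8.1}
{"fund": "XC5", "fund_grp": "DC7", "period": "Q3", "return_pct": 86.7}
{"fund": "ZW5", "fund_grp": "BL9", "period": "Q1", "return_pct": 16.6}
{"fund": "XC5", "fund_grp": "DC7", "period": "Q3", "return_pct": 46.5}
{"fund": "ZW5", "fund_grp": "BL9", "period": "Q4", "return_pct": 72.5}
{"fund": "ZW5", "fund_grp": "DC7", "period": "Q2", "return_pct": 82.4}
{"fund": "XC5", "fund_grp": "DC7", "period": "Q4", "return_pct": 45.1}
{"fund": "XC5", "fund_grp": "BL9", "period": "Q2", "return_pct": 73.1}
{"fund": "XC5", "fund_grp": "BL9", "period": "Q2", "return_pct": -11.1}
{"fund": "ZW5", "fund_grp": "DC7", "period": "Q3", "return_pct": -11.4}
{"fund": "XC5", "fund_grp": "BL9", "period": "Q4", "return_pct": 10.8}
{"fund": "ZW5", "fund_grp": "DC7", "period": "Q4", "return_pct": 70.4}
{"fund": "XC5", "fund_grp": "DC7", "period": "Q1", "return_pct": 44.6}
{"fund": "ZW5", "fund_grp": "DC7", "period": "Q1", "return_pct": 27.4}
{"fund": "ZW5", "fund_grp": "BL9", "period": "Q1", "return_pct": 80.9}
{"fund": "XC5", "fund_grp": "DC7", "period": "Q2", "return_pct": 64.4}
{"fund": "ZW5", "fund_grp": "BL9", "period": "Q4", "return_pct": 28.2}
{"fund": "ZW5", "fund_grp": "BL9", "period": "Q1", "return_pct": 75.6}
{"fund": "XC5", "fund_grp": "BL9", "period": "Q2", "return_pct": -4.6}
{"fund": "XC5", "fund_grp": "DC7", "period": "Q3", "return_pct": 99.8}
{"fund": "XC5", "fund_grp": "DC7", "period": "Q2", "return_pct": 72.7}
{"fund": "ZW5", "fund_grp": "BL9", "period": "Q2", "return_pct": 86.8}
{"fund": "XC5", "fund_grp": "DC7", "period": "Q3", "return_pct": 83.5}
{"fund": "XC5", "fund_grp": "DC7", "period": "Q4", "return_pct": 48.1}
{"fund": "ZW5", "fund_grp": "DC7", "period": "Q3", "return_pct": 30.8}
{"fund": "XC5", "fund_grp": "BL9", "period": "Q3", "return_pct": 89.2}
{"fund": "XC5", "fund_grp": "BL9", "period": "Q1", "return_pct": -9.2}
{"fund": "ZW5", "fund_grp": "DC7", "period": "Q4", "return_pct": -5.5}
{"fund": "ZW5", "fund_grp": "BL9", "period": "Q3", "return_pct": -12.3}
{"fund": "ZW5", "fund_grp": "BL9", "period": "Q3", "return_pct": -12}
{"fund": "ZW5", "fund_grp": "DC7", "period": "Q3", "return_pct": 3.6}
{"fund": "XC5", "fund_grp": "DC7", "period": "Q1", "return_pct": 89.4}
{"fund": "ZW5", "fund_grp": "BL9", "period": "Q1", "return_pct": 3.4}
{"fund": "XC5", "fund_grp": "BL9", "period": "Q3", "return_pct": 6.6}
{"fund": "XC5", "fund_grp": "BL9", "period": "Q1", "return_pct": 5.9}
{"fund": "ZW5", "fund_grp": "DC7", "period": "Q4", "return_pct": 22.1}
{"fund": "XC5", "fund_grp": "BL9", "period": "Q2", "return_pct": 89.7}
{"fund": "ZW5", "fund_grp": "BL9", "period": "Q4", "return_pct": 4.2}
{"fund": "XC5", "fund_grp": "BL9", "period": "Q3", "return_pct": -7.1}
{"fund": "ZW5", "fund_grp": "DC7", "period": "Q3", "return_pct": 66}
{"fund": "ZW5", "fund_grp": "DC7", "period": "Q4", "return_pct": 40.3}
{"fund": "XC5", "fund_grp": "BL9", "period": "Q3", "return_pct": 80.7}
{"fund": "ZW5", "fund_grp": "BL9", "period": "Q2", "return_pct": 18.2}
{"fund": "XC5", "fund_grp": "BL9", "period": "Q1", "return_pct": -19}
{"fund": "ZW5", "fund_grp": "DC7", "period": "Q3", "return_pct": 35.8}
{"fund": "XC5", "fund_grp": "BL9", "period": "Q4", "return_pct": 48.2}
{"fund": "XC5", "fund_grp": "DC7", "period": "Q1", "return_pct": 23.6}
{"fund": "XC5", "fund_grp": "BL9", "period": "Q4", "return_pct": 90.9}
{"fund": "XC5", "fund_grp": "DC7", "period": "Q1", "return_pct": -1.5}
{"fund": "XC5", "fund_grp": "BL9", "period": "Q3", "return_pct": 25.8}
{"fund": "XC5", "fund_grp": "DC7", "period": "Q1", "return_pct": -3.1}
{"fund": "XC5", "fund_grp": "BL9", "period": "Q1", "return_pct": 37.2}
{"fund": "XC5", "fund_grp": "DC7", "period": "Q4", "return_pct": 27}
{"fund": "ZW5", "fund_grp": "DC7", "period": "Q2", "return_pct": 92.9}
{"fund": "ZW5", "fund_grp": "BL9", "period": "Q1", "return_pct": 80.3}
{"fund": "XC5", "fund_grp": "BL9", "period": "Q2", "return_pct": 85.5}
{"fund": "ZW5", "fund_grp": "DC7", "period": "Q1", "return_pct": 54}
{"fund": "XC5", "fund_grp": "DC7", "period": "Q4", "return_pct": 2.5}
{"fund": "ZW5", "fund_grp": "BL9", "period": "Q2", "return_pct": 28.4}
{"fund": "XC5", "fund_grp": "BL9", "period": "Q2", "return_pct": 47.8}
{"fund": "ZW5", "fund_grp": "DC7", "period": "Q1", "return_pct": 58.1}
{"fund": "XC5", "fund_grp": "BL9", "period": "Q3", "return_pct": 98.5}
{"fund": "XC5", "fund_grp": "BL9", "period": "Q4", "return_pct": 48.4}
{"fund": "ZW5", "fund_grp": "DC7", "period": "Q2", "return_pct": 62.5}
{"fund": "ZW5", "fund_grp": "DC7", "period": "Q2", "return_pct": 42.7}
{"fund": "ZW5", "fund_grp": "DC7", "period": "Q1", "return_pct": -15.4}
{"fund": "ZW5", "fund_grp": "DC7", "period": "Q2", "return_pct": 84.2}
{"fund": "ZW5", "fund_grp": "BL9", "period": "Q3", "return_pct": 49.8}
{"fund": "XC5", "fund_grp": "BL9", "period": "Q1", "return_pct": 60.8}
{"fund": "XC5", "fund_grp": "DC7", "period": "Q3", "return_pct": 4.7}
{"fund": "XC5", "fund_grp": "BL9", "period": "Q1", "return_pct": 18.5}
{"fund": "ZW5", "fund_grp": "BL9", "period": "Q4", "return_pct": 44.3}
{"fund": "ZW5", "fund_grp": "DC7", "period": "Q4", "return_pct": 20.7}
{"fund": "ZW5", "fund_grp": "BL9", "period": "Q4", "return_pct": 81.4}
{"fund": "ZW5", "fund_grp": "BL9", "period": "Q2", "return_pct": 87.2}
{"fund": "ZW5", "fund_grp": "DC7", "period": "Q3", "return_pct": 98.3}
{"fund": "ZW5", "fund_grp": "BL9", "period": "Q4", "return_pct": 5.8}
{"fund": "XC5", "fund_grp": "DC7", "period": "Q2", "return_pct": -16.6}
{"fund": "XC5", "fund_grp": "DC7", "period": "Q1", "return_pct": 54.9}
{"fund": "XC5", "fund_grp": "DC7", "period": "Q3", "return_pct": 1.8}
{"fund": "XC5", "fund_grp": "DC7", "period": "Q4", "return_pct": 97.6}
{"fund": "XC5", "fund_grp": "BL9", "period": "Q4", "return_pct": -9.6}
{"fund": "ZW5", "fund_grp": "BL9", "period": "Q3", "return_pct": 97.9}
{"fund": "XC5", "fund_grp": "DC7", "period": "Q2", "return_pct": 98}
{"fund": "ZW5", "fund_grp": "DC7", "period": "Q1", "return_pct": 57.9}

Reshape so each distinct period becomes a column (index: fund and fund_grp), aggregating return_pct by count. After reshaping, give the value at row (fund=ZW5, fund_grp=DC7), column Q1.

Rows with fund=ZW5, fund_grp=DC7 and period=Q1: return_pct values are -12.1, 27.4, 54, 58.1, -15.4, 57.9.
6 rows match — count = 6.

6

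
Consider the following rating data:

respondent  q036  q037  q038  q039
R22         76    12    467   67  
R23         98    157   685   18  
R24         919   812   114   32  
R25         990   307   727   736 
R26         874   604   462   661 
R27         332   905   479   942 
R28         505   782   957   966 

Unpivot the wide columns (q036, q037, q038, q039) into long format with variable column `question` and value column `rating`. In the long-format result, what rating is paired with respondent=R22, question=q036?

76

Unpivoting turns each (respondent, wide-column) pair into one long row.
The wide cell at row R22, column q036 holds 76, so the long row (R22, q036) has rating=76.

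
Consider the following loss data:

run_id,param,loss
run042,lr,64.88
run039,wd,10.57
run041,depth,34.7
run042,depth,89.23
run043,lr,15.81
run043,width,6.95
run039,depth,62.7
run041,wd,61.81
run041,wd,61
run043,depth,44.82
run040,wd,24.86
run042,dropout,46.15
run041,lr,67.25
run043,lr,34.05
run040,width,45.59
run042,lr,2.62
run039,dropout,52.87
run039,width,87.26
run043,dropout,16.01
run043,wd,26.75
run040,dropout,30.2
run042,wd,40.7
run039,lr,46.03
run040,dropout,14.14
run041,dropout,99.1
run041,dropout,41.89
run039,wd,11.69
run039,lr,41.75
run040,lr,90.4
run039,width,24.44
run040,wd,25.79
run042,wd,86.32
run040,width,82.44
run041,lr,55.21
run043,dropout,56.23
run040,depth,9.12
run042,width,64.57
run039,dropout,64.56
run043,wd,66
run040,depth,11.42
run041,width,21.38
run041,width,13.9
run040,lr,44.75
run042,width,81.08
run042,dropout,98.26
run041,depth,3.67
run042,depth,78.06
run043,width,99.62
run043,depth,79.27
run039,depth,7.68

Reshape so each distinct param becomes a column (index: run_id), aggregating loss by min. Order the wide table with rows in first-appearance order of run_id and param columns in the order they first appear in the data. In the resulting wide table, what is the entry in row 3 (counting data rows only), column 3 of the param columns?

With rows in first-appearance order of run_id, row 3 is run_id=run041. param columns in first-appearance order: lr, wd, depth, width, dropout; column 3 is depth.
Long rows with run_id=run041, param=depth: min(34.7, 3.67) = 3.67.

3.67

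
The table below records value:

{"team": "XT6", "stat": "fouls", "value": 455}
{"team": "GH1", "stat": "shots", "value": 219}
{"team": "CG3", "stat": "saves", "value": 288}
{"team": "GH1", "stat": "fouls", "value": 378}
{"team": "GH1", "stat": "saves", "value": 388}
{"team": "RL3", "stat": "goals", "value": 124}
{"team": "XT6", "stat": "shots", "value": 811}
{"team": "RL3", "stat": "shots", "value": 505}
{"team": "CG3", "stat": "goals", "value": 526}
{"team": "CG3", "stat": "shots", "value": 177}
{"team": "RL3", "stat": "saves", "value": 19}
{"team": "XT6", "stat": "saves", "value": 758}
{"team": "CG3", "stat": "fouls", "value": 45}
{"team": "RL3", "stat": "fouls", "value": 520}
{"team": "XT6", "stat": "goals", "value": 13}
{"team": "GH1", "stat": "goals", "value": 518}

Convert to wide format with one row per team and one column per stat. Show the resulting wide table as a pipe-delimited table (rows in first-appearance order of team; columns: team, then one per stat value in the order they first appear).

| team | fouls | shots | saves | goals |
| XT6 | 455 | 811 | 758 | 13 |
| GH1 | 378 | 219 | 388 | 518 |
| CG3 | 45 | 177 | 288 | 526 |
| RL3 | 520 | 505 | 19 | 124 |

Columns: team plus the 4 distinct stat values (fouls, shots, saves, goals).
For example, row XT6 column fouls takes value=455 from the long row (XT6, fouls).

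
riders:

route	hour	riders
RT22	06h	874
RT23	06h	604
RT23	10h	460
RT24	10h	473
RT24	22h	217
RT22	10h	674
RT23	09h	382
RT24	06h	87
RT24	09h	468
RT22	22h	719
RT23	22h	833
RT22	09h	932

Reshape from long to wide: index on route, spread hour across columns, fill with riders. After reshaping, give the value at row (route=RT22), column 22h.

719

Wide layout: rows indexed by route, columns are the 4 distinct hour values (06h, 10h, 22h, 09h).
Cell (route=RT22, hour=22h) draws from the long row where route=RT22 and hour=22h, which has riders=719.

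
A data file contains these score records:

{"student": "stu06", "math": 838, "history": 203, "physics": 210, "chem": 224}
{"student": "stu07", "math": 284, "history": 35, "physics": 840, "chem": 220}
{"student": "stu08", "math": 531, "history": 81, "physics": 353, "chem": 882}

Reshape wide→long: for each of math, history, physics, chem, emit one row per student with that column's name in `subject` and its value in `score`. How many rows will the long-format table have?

12

3 student values × 4 melted columns = 12 rows.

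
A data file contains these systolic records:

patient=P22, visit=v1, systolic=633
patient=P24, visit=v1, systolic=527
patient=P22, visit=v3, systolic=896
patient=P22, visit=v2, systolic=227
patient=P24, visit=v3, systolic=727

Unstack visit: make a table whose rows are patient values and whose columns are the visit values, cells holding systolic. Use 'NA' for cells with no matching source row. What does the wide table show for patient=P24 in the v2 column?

No long-format row has patient=P24 and visit=v2, so the cell is NA.

NA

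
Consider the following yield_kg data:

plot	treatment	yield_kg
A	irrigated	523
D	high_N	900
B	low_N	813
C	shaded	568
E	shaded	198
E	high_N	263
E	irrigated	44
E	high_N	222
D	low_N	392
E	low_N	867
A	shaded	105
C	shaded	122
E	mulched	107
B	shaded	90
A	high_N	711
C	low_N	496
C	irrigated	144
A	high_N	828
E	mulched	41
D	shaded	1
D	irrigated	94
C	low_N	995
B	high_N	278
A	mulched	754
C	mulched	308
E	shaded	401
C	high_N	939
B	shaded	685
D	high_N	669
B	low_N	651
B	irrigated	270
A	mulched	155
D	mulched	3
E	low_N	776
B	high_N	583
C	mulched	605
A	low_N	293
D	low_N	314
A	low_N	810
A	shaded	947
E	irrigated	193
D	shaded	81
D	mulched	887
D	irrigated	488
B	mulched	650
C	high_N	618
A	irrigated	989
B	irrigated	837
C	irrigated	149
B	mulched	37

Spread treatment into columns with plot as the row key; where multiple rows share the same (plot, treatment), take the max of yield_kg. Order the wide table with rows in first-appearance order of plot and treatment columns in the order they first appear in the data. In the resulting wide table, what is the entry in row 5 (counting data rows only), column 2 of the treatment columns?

263

With rows in first-appearance order of plot, row 5 is plot=E. treatment columns in first-appearance order: irrigated, high_N, low_N, shaded, mulched; column 2 is high_N.
Long rows with plot=E, treatment=high_N: max(263, 222) = 263.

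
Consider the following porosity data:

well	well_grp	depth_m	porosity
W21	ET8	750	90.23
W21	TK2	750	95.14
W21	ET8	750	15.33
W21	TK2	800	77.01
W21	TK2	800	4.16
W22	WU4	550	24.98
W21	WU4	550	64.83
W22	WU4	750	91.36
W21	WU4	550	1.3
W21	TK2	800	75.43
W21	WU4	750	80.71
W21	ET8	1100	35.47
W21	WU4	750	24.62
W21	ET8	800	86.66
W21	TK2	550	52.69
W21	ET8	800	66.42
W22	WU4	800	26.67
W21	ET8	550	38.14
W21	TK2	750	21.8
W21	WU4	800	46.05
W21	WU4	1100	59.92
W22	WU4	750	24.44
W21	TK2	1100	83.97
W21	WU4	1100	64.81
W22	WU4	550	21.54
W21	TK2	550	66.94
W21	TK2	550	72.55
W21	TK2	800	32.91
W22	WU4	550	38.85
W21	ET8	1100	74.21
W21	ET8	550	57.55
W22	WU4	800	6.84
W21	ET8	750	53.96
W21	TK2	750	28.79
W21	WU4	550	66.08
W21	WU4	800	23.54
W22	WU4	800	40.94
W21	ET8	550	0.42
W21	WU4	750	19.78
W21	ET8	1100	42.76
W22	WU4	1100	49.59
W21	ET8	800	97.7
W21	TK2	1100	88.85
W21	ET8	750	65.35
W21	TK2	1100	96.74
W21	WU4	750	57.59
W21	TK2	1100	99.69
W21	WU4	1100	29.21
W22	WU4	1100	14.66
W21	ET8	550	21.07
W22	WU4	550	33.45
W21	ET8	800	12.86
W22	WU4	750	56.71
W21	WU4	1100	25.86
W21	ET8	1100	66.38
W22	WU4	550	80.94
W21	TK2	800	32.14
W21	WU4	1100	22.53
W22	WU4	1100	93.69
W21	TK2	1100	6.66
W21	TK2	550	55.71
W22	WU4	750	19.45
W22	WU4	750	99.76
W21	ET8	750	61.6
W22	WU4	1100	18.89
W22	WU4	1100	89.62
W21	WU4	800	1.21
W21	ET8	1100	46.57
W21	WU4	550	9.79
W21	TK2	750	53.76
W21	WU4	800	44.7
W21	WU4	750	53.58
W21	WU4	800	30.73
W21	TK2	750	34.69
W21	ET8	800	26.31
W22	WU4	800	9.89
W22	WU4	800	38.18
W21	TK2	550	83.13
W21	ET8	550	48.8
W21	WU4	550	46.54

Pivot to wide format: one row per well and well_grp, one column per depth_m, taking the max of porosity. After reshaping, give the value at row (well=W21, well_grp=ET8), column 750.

Rows with well=W21, well_grp=ET8 and depth_m=750: porosity values are 90.23, 15.33, 53.96, 65.35, 61.6.
max(90.23, 15.33, 53.96, 65.35, 61.6) = 90.23.

90.23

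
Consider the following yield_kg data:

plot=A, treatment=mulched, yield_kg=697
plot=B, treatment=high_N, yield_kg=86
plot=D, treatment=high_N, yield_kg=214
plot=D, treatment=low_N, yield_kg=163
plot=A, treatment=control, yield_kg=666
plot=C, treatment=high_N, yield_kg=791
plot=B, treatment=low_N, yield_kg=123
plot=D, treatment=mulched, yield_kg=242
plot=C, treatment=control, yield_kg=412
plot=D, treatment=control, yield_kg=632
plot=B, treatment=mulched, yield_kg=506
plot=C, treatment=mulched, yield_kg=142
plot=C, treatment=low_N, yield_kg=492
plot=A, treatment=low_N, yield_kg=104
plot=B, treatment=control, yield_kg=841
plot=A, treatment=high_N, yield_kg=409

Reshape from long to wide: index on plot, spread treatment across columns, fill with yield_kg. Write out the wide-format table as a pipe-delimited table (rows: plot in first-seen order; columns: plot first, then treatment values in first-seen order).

Columns: plot plus the 4 distinct treatment values (mulched, high_N, low_N, control).
For example, row A column mulched takes yield_kg=697 from the long row (A, mulched).

| plot | mulched | high_N | low_N | control |
| A | 697 | 409 | 104 | 666 |
| B | 506 | 86 | 123 | 841 |
| D | 242 | 214 | 163 | 632 |
| C | 142 | 791 | 492 | 412 |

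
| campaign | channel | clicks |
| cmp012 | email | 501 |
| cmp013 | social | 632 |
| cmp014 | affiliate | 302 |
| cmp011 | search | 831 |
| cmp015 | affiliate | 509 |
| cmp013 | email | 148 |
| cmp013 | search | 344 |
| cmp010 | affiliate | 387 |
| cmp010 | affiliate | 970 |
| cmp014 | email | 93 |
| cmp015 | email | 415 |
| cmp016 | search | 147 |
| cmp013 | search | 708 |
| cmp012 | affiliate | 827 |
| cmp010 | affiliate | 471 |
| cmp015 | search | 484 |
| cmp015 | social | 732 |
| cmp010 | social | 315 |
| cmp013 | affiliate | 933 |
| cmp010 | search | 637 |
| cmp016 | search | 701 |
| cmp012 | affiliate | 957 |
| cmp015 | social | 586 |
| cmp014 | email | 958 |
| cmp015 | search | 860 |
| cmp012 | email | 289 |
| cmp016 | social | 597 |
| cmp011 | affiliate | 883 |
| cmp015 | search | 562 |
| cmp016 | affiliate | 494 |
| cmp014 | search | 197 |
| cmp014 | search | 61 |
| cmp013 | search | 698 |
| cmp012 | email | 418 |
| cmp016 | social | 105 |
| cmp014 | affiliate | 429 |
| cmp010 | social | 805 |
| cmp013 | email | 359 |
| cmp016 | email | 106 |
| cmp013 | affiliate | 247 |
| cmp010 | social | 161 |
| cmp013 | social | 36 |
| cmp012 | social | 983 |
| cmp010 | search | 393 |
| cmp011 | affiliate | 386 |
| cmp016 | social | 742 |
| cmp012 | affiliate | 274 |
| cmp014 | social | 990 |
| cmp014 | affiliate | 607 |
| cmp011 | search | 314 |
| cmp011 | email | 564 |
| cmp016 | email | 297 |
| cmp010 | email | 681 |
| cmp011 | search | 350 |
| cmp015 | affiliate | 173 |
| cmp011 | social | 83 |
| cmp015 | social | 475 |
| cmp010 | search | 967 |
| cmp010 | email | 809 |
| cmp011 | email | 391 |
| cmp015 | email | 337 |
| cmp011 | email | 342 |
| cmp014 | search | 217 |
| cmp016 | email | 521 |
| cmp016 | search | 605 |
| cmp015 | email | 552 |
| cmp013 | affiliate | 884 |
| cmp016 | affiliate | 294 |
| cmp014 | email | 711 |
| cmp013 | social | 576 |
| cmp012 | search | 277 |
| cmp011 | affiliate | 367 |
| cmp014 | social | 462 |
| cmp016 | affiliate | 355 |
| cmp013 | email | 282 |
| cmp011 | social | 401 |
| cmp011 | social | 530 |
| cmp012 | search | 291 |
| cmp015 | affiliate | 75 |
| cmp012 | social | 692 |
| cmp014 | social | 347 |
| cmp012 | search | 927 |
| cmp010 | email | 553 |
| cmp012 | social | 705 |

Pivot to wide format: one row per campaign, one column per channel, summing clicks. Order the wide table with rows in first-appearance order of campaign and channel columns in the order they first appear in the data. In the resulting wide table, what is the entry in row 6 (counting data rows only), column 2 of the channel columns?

1281

With rows in first-appearance order of campaign, row 6 is campaign=cmp010. channel columns in first-appearance order: email, social, affiliate, search; column 2 is social.
Long rows with campaign=cmp010, channel=social: 315 + 805 + 161 = 1281.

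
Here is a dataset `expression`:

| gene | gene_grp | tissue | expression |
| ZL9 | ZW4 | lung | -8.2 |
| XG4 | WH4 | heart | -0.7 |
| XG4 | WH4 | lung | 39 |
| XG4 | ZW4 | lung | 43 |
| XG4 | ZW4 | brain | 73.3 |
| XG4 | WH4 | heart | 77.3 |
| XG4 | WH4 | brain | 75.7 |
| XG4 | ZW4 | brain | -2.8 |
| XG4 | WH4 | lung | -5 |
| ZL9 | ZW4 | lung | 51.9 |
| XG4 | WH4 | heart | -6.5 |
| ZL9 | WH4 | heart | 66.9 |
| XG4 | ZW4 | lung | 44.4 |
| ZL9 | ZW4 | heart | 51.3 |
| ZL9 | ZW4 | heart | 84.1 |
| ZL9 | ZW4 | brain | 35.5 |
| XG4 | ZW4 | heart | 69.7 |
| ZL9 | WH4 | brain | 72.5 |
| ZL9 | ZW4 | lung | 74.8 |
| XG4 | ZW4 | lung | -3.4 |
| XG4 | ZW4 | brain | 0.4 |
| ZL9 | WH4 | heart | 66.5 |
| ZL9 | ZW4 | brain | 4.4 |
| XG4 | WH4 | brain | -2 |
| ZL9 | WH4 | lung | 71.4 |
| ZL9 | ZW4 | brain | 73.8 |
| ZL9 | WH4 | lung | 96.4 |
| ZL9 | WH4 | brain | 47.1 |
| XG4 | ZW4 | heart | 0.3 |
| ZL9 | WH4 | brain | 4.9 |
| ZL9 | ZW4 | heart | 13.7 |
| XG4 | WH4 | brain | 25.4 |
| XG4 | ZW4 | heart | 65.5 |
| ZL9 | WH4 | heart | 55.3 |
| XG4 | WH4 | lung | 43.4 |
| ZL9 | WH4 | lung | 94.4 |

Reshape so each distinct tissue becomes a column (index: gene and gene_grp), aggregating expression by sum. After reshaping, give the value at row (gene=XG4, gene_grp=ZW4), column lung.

Rows with gene=XG4, gene_grp=ZW4 and tissue=lung: expression values are 43, 44.4, -3.4.
43 + 44.4 + -3.4 = 84.

84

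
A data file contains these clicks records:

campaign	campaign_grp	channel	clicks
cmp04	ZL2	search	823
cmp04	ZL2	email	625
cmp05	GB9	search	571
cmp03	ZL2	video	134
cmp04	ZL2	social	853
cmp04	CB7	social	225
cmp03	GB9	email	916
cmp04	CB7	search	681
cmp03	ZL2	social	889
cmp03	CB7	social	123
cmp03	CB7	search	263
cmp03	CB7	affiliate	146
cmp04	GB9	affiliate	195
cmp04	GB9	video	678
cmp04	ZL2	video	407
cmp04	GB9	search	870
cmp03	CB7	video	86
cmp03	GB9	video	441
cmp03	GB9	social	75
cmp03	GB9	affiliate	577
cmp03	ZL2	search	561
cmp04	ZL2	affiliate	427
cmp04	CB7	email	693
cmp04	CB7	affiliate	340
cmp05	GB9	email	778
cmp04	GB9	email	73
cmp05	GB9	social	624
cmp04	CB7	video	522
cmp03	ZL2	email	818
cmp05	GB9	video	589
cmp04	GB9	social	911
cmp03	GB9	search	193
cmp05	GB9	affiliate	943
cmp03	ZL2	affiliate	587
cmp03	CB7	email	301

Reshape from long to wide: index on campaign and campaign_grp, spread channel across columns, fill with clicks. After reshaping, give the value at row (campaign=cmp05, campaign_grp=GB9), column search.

571

Wide layout: rows indexed by campaign and campaign_grp, columns are the 5 distinct channel values (search, email, video, social, affiliate).
Cell (campaign=cmp05, campaign_grp=GB9, channel=search) draws from the long row where campaign=cmp05, campaign_grp=GB9 and channel=search, which has clicks=571.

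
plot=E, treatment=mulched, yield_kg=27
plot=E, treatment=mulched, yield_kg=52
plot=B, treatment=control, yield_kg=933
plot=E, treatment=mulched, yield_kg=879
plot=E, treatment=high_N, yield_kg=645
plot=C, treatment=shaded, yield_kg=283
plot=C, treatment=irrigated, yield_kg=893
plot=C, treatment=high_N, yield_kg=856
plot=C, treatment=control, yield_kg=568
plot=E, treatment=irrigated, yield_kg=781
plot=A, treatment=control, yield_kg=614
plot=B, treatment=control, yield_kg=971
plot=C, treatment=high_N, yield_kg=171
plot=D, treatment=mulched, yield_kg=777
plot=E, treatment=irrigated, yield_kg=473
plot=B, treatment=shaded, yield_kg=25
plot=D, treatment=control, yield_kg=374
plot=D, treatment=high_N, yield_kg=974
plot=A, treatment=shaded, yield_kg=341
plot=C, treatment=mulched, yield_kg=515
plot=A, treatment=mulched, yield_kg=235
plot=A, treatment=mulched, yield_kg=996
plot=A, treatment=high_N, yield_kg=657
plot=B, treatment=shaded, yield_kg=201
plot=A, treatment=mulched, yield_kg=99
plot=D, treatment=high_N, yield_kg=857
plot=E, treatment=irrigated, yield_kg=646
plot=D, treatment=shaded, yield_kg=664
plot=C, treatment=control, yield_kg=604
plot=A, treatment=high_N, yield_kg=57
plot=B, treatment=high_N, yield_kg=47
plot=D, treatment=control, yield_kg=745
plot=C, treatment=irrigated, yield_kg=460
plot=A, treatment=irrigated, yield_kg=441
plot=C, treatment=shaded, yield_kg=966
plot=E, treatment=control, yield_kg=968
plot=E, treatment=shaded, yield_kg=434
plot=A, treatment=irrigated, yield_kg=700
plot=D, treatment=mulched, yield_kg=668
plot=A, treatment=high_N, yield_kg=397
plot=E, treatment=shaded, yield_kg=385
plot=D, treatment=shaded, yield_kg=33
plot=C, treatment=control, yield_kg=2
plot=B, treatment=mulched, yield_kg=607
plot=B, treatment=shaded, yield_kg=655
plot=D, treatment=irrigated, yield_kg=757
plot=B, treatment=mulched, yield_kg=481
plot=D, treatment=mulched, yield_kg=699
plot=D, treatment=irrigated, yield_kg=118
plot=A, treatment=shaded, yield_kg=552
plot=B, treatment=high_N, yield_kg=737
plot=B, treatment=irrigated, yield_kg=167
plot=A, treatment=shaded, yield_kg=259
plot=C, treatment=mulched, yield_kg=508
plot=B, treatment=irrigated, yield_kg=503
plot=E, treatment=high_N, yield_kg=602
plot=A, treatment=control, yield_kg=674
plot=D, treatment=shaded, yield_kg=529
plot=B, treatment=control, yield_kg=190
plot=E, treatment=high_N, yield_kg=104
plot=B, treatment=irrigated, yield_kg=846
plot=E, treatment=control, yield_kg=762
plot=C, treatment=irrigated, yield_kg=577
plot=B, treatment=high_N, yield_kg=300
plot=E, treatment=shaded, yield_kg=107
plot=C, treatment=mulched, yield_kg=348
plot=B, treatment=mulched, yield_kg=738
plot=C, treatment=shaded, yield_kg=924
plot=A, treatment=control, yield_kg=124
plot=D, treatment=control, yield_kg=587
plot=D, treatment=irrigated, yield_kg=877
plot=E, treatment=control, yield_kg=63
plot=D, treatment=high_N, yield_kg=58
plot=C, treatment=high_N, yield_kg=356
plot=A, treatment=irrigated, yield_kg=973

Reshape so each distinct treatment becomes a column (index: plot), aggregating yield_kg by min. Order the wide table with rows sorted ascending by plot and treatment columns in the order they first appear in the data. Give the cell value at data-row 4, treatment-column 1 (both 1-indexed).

668

With rows sorted ascending by plot, row 4 is plot=D. treatment columns in first-appearance order: mulched, control, high_N, shaded, irrigated; column 1 is mulched.
Long rows with plot=D, treatment=mulched: min(777, 668, 699) = 668.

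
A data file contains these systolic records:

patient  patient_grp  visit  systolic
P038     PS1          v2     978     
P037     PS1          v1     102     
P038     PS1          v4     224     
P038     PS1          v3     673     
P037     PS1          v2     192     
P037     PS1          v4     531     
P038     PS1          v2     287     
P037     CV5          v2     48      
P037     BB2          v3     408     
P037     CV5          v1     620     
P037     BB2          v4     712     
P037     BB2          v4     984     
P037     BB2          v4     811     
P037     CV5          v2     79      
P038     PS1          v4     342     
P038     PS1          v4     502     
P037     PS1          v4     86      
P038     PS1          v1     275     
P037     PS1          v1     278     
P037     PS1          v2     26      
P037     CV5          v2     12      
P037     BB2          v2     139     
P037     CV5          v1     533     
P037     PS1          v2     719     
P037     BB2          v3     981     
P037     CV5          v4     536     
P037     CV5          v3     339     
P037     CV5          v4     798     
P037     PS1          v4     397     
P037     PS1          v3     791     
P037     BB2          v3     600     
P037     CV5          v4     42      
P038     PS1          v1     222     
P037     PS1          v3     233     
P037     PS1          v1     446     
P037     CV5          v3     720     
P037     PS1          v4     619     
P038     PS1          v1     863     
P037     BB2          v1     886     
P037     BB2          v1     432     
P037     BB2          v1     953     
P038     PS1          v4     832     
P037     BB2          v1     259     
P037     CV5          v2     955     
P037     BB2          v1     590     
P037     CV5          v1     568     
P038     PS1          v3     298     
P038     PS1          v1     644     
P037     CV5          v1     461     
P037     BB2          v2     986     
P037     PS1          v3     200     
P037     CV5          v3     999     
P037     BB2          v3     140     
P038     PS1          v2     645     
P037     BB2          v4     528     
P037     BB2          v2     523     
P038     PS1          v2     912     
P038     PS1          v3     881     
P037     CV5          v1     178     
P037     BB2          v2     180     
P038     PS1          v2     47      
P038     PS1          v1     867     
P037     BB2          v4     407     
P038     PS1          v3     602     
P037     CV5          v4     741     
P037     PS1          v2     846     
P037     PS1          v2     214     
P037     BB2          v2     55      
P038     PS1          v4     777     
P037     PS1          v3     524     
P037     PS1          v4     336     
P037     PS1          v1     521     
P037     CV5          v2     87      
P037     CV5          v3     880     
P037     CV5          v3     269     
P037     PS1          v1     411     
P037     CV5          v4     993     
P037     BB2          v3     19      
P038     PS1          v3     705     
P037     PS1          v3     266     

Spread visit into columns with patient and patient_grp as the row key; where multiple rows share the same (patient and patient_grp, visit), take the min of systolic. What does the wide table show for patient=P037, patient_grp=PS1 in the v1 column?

102

Rows with patient=P037, patient_grp=PS1 and visit=v1: systolic values are 102, 278, 446, 521, 411.
min(102, 278, 446, 521, 411) = 102.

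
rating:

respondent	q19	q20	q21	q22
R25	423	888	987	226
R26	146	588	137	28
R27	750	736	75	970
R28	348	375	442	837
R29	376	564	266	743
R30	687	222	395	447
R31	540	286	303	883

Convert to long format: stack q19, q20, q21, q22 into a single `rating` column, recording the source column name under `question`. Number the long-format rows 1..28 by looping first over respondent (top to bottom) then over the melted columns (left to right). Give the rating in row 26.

286

28 rows total (7 × 4). Row 26: index ⌊(26-1)/4⌋ = 6 into respondent → R31; (26-1) mod 4 = 1 into the melted columns → q20.
So row 26 is (R31, q20, 286); rating = 286.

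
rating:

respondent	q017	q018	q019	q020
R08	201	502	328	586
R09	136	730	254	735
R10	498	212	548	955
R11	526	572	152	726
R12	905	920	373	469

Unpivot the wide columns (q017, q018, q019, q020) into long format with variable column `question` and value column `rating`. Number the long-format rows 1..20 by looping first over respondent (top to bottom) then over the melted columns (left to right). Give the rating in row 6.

20 rows total (5 × 4). Row 6: index ⌊(6-1)/4⌋ = 1 into respondent → R09; (6-1) mod 4 = 1 into the melted columns → q018.
So row 6 is (R09, q018, 730); rating = 730.

730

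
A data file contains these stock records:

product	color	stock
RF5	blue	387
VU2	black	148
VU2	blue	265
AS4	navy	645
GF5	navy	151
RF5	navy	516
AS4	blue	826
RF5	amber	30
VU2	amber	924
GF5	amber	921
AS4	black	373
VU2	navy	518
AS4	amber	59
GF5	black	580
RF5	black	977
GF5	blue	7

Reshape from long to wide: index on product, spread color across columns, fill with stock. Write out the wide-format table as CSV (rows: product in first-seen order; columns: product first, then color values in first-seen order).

product,blue,black,navy,amber
RF5,387,977,516,30
VU2,265,148,518,924
AS4,826,373,645,59
GF5,7,580,151,921

Columns: product plus the 4 distinct color values (blue, black, navy, amber).
For example, row RF5 column blue takes stock=387 from the long row (RF5, blue).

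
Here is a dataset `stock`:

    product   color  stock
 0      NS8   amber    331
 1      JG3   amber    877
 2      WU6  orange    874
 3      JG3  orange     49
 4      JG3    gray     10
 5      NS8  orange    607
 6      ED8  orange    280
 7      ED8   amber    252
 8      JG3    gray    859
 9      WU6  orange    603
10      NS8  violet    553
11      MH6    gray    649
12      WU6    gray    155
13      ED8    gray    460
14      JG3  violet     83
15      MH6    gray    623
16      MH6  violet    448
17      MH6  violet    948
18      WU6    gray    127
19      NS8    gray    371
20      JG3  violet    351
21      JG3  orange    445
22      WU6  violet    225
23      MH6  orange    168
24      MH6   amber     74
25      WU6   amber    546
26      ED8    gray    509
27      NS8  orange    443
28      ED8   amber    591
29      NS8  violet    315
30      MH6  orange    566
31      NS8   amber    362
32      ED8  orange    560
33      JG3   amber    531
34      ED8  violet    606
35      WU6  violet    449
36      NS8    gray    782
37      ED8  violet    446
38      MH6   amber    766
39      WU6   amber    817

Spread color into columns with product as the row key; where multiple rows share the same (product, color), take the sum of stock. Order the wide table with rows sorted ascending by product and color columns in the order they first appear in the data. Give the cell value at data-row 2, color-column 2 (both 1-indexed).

494

With rows sorted ascending by product, row 2 is product=JG3. color columns in first-appearance order: amber, orange, gray, violet; column 2 is orange.
Long rows with product=JG3, color=orange: 49 + 445 = 494.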